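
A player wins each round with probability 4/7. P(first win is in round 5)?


Geometric: P(X=5) = (1-p)^(k-1)×p = (3/7)^4×4/7 = 324/16807

P(X=5) = 324/16807 ≈ 1.93%


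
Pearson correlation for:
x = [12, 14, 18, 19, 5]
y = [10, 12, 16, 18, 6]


n=5, Σx=68, Σy=62, Σxy=948, Σx²=1050, Σy²=860
r = (5×948 - 68×62)/√((5×1050 - 68²)(5×860 - 62²))
= 524/√(626×456) = 524/√285456 ≈ 524/534.2808 ≈ 0.9808

r ≈ 0.9808


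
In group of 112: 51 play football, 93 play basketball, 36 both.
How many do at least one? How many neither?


|A∪B| = 51+93-36 = 108
Neither = 112-108 = 4

At least one: 108; Neither: 4


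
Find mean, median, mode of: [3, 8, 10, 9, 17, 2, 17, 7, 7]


Sorted: [2, 3, 7, 7, 8, 9, 10, 17, 17]
Mean = 80/9
Median = 8
Freq: {3: 1, 8: 1, 10: 1, 9: 1, 17: 2, 2: 1, 7: 2}
Mode: [7, 17]

Mean=80/9, Median=8, Mode=[7, 17]


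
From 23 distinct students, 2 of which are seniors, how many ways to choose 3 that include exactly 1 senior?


Choose 1 of the 2 seniors and 2 of the other 21 students:
C(2,1)×C(21,2) = 2×210 = 420

420


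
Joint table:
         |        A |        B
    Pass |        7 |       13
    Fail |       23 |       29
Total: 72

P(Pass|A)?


P(Pass|A) = 7/(7+23) = 7/30

P = 7/30 ≈ 23.33%


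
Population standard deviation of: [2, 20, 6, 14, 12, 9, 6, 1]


Mean = 70/8 = 35/4
  (2-35/4)²=729/16
  (20-35/4)²=2025/16
  (6-35/4)²=121/16
  (14-35/4)²=441/16
  (12-35/4)²=169/16
  (9-35/4)²=1/16
  (6-35/4)²=121/16
  (1-35/4)²=961/16
Σ(x-μ)² = 571/2
σ² = (571/2)/8 = 571/16

σ = √(571/16) ≈ 5.9739


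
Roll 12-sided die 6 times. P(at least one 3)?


P(no 3)^6 = (11/12)^6 = 1771561/2985984
P(≥1) = 1 - 1771561/2985984 = 1214423/2985984

P = 1214423/2985984 ≈ 40.67%


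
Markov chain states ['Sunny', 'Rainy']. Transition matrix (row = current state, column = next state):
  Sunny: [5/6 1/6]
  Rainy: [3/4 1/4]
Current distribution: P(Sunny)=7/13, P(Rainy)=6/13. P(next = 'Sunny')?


P(next=Sunny) = Σᵢ P(now=i)×P(i→Sunny)
= 7/13×5/6 + 6/13×3/4
= 35/78 + 9/26 = 31/39

P = 31/39 ≈ 0.7949


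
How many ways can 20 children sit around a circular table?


Circular arrangements of 20 distinct objects: fix one position to break rotational symmetry.
(n-1)! = 19! = 121645100408832000

121645100408832000


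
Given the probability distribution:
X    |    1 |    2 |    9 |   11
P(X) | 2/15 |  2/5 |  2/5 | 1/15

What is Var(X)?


E[X] = 79/15
E[X²] = 211/5
Var(X) = E[X²] - (E[X])² = 211/5 - 6241/225 = 3254/225

Var(X) = 3254/225 ≈ 14.4622


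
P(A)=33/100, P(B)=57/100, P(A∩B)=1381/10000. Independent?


P(A)×P(B) = 1881/10000
P(A∩B) = 1381/10000
Not equal → NOT independent

No, not independent


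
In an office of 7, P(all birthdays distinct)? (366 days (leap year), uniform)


P(all different) = Π(366-i)/366 for i=0..6
= (366/366)×(365/366)×...×(360/366)
= 0.943914

P ≈ 0.9439 ≈ 94.39%


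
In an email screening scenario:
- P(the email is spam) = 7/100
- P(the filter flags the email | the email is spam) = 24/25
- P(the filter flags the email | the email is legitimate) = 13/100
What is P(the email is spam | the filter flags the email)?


Using Bayes' theorem:
P(A|B) = P(B|A)·P(A) / P(B)

P(the filter flags the email) = 24/25 × 7/100 + 13/100 × 93/100
= 42/625 + 1209/10000 = 1881/10000

P(the email is spam|the filter flags the email) = (42/625) / (1881/10000) = 224/627

P(the email is spam|the filter flags the email) = 224/627 ≈ 35.73%


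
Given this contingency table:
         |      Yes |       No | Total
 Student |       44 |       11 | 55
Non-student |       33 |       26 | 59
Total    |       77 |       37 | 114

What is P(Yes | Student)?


P(Yes | Student) = 44/(44+11) = 44/55 = 4/5

P(Yes|Student) = 4/5 ≈ 80.00%


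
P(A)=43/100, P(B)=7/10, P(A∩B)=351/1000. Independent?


P(A)×P(B) = 301/1000
P(A∩B) = 351/1000
Not equal → NOT independent

No, not independent


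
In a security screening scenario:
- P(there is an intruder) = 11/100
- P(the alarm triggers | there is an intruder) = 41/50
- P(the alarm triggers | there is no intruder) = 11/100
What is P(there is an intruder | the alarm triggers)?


Using Bayes' theorem:
P(A|B) = P(B|A)·P(A) / P(B)

P(the alarm triggers) = 41/50 × 11/100 + 11/100 × 89/100
= 451/5000 + 979/10000 = 1881/10000

P(there is an intruder|the alarm triggers) = (451/5000) / (1881/10000) = 82/171

P(there is an intruder|the alarm triggers) = 82/171 ≈ 47.95%


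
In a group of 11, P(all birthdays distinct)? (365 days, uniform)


P(all different) = Π(365-i)/365 for i=0..10
= (365/365)×(364/365)×...×(355/365)
= 0.858859

P ≈ 0.8589 ≈ 85.89%


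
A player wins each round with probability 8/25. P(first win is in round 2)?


Geometric: P(X=2) = (1-p)^(k-1)×p = (17/25)^1×8/25 = 136/625

P(X=2) = 136/625 ≈ 21.76%


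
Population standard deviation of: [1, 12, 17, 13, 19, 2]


Mean = 64/6 = 32/3
  (1-32/3)²=841/9
  (12-32/3)²=16/9
  (17-32/3)²=361/9
  (13-32/3)²=49/9
  (19-32/3)²=625/9
  (2-32/3)²=676/9
Σ(x-μ)² = 856/3
σ² = (856/3)/6 = 428/9

σ = √(428/9) ≈ 6.8961


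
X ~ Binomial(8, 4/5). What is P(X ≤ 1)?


P(X ≤ 1) = Σ P(X=i) for i=0..1
P(X=0) = 1/390625
P(X=1) = 32/390625
Sum = 33/390625

P(X ≤ 1) = 33/390625 ≈ 0.01%


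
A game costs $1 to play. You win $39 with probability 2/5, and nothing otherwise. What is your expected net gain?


E[gain] = (39-1)×2/5 + (-1)×3/5
= 76/5 - 3/5 = 73/5

Expected net gain = $73/5 ≈ $14.60


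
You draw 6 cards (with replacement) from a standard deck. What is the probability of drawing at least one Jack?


P(not a Jack) = 48/52 = 12/13
P(none in 6 draws) = (12/13)^6 = 2985984/4826809
P(≥1 Jack) = 1 - 2985984/4826809 = 1840825/4826809

P = 1840825/4826809 ≈ 38.14%


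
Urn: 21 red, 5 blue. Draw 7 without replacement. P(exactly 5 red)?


Hypergeometric: C(21,5)×C(5,2)/C(26,7)
= 20349×10/657800 = 20349/65780

P(X=5) = 20349/65780 ≈ 30.93%


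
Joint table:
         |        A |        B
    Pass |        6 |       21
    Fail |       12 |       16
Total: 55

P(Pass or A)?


P(Pass∨A) = P(Pass) + P(A) - P(Pass∧A)
= (27 + 18 - 6)/55 = 39/55

P = 39/55 ≈ 70.91%


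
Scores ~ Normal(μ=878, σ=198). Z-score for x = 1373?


z = (x - μ)/σ = (1373 - 878)/198 = 2.5

z = 2.5


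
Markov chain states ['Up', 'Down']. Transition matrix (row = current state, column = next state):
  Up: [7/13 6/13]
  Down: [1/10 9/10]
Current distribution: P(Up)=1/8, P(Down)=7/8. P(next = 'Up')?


P(next=Up) = Σᵢ P(now=i)×P(i→Up)
= 1/8×7/13 + 7/8×1/10
= 7/104 + 7/80 = 161/1040

P = 161/1040 ≈ 0.1548


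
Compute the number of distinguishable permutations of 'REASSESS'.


Letters: 8, freq: {'R': 1, 'E': 2, 'A': 1, 'S': 4}
8!/(1!×2!×1!×4!) = 40320/48 = 840

840


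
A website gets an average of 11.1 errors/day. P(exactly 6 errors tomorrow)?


Poisson(λ=11.1): P(X=6) = e^(-λ)×λ^k/k!
= e^(-11.1) × 11.1^6 / 6!
≈ 1.511232382e-05 × 1870414.55216 / 720 ≈ 0.039259

P(X=6) ≈ 0.039259 ≈ 3.93%


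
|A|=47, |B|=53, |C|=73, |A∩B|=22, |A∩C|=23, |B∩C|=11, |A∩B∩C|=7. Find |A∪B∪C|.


|A∪B∪C| = 47+53+73-22-23-11+7 = 124

|A∪B∪C| = 124


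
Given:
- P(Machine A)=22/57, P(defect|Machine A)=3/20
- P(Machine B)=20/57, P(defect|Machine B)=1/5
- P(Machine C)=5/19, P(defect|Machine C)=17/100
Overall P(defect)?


P(B) = Σ P(B|Aᵢ)×P(Aᵢ)
  3/20×22/57 = 11/190
  1/5×20/57 = 4/57
  17/100×5/19 = 17/380
Sum = 197/1140

P(defect) = 197/1140 ≈ 17.28%


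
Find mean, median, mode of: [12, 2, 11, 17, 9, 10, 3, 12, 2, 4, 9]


Sorted: [2, 2, 3, 4, 9, 9, 10, 11, 12, 12, 17]
Mean = 91/11
Median = 9
Freq: {12: 2, 2: 2, 11: 1, 17: 1, 9: 2, 10: 1, 3: 1, 4: 1}
Mode: [2, 9, 12]

Mean=91/11, Median=9, Mode=[2, 9, 12]


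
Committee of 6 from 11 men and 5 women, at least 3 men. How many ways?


Count by #men:
  3M,3W: C(11,3)×C(5,3)=1650
  4M,2W: C(11,4)×C(5,2)=3300
  5M,1W: C(11,5)×C(5,1)=2310
  6M,0W: C(11,6)×C(5,0)=462
Total = 7722

7722


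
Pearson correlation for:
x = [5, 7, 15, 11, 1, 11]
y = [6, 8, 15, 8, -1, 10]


n=6, Σx=50, Σy=46, Σxy=508, Σx²=542, Σy²=490
r = (6×508 - 50×46)/√((6×542 - 50²)(6×490 - 46²))
= 748/√(752×824) = 748/√619648 ≈ 748/787.1772 ≈ 0.9502

r ≈ 0.9502


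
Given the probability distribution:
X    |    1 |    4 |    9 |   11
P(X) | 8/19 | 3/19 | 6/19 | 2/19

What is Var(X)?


E[X] = 96/19
E[X²] = 784/19
Var(X) = E[X²] - (E[X])² = 784/19 - 9216/361 = 5680/361

Var(X) = 5680/361 ≈ 15.7341


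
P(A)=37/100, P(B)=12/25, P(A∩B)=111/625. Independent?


P(A)×P(B) = 111/625
P(A∩B) = 111/625
Equal ✓ → Independent

Yes, independent


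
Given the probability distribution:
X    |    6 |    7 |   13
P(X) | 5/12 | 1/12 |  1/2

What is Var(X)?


E[X] = 115/12
E[X²] = 1243/12
Var(X) = E[X²] - (E[X])² = 1243/12 - 13225/144 = 1691/144

Var(X) = 1691/144 ≈ 11.7431


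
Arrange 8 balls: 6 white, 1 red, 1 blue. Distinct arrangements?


8!/(6!×1!×1!) = 56

56


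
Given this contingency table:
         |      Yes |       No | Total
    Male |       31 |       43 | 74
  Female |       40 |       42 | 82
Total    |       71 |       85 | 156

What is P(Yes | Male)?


P(Yes | Male) = 31/(31+43) = 31/74

P(Yes|Male) = 31/74 ≈ 41.89%


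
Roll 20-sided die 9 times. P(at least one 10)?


P(no 10)^9 = (19/20)^9 = 322687697779/512000000000
P(≥1) = 1 - 322687697779/512000000000 = 189312302221/512000000000

P = 189312302221/512000000000 ≈ 36.98%


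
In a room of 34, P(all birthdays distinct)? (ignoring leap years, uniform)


P(all different) = Π(365-i)/365 for i=0..33
= (365/365)×(364/365)×...×(332/365)
= 0.204683

P ≈ 0.2047 ≈ 20.47%


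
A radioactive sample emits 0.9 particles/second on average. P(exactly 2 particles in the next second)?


Poisson(λ=0.9): P(X=2) = e^(-λ)×λ^k/k!
= e^(-0.9) × 0.9^2 / 2!
≈ 0.4065696597 × 0.81 / 2 ≈ 0.164661

P(X=2) ≈ 0.164661 ≈ 16.47%


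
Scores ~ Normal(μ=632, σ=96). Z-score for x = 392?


z = (x - μ)/σ = (392 - 632)/96 = -2.5

z = -2.5


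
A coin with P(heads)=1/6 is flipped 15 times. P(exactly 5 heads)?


Binomial: P(X=5) = C(15,5)×p^5×(1-p)^10
= 3003 × 1/7776 × 9765625/60466176 = 9775390625/156728328192

P(X=5) = 9775390625/156728328192 ≈ 6.24%


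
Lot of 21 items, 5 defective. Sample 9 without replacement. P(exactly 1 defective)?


Hypergeometric: C(5,1)×C(16,8)/C(21,9)
= 5×12870/293930 = 495/2261

P(X=1) = 495/2261 ≈ 21.89%


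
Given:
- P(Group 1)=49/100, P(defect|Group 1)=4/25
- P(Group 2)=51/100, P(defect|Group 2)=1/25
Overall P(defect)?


P(B) = Σ P(B|Aᵢ)×P(Aᵢ)
  4/25×49/100 = 49/625
  1/25×51/100 = 51/2500
Sum = 247/2500

P(defect) = 247/2500 ≈ 9.88%


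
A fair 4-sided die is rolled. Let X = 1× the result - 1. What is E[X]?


E[die] = (1+4)/2 = 5/2
E[X] = 1×5/2 - 1 = 3/2

E[X] = 3/2


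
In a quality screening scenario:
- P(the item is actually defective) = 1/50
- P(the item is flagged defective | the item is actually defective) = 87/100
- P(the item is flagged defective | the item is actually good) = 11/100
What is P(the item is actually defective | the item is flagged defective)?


Using Bayes' theorem:
P(A|B) = P(B|A)·P(A) / P(B)

P(the item is flagged defective) = 87/100 × 1/50 + 11/100 × 49/50
= 87/5000 + 539/5000 = 313/2500

P(the item is actually defective|the item is flagged defective) = (87/5000) / (313/2500) = 87/626

P(the item is actually defective|the item is flagged defective) = 87/626 ≈ 13.90%


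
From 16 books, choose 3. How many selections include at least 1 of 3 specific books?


Complement: C(16,3) - C(13,3) = 560 - 286 = 274

274


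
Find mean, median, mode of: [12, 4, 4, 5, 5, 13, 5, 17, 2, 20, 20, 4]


Sorted: [2, 4, 4, 4, 5, 5, 5, 12, 13, 17, 20, 20]
Mean = 111/12 = 37/4
Median = 5
Freq: {12: 1, 4: 3, 5: 3, 13: 1, 17: 1, 2: 1, 20: 2}
Mode: [4, 5]

Mean=37/4, Median=5, Mode=[4, 5]


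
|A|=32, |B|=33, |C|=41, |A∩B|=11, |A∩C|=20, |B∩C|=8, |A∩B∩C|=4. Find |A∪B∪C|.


|A∪B∪C| = 32+33+41-11-20-8+4 = 71

|A∪B∪C| = 71


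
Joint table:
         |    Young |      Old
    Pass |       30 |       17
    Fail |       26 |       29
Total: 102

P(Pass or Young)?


P(Pass∨Young) = P(Pass) + P(Young) - P(Pass∧Young)
= (47 + 56 - 30)/102 = 73/102

P = 73/102 ≈ 71.57%


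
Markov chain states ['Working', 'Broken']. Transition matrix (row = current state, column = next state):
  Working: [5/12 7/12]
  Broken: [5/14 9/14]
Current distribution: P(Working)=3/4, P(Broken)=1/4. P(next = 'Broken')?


P(next=Broken) = Σᵢ P(now=i)×P(i→Broken)
= 3/4×7/12 + 1/4×9/14
= 7/16 + 9/56 = 67/112

P = 67/112 ≈ 0.5982


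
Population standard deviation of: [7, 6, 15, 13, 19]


Mean = 60/5 = 12
  (7-12)²=25
  (6-12)²=36
  (15-12)²=9
  (13-12)²=1
  (19-12)²=49
Σ(x-μ)² = 120
σ² = 120/5 = 24

σ = √(24) ≈ 4.8990


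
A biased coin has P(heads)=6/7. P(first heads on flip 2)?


Geometric: P(X=2) = (1-p)^(k-1)×p = (1/7)^1×6/7 = 6/49

P(X=2) = 6/49 ≈ 12.24%


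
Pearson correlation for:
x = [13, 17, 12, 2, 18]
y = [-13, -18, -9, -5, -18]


n=5, Σx=62, Σy=-63, Σxy=-917, Σx²=930, Σy²=923
r = (5×(-917) - 62×(-63))/√((5×930 - 62²)(5×923 - (-63)²))
= -679/√(806×646) = -679/√520676 ≈ -679/721.5788 ≈ -0.9410

r ≈ -0.9410


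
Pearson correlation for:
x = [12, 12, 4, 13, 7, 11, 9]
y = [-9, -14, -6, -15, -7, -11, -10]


n=7, Σx=68, Σy=-72, Σxy=-755, Σx²=724, Σy²=808
r = (7×(-755) - 68×(-72))/√((7×724 - 68²)(7×808 - (-72)²))
= -389/√(444×472) = -389/√209568 ≈ -389/457.7860 ≈ -0.8497

r ≈ -0.8497


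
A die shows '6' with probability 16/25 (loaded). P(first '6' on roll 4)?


Geometric: P(X=4) = (1-p)^(k-1)×p = (9/25)^3×16/25 = 11664/390625

P(X=4) = 11664/390625 ≈ 2.99%


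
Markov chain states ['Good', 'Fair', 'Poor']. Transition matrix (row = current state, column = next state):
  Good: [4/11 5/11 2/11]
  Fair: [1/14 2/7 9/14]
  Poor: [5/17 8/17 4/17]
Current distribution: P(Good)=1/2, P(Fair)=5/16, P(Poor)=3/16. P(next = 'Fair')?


P(next=Fair) = Σᵢ P(now=i)×P(i→Fair)
= 1/2×5/11 + 5/16×2/7 + 3/16×8/17
= 5/22 + 5/56 + 3/34 = 4239/10472

P = 4239/10472 ≈ 0.4048


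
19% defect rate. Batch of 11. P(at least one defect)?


P(all good) = (81/100)^11 = 984770902183611232881/10000000000000000000000
P(≥1 defect) = 9015229097816388767119/10000000000000000000000

P = 9015229097816388767119/10000000000000000000000 ≈ 90.15%


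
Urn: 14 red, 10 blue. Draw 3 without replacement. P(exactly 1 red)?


Hypergeometric: C(14,1)×C(10,2)/C(24,3)
= 14×45/2024 = 315/1012

P(X=1) = 315/1012 ≈ 31.13%


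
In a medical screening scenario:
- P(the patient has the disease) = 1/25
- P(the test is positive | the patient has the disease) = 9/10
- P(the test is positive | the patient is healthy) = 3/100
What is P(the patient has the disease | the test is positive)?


Using Bayes' theorem:
P(A|B) = P(B|A)·P(A) / P(B)

P(the test is positive) = 9/10 × 1/25 + 3/100 × 24/25
= 9/250 + 18/625 = 81/1250

P(the patient has the disease|the test is positive) = (9/250) / (81/1250) = 5/9

P(the patient has the disease|the test is positive) = 5/9 ≈ 55.56%


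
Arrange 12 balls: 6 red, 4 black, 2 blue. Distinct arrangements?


12!/(6!×4!×2!) = 13860

13860


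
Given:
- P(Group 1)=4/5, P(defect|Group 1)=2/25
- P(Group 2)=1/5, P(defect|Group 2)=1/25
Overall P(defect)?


P(B) = Σ P(B|Aᵢ)×P(Aᵢ)
  2/25×4/5 = 8/125
  1/25×1/5 = 1/125
Sum = 9/125

P(defect) = 9/125 ≈ 7.20%


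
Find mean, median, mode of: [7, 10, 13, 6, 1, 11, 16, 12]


Sorted: [1, 6, 7, 10, 11, 12, 13, 16]
Mean = 76/8 = 19/2
Median = 21/2
Freq: {7: 1, 10: 1, 13: 1, 6: 1, 1: 1, 11: 1, 16: 1, 12: 1}
Mode: No mode

Mean=19/2, Median=21/2, Mode=No mode


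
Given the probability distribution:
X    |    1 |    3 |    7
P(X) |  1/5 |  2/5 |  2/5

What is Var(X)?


E[X] = 21/5
E[X²] = 117/5
Var(X) = E[X²] - (E[X])² = 117/5 - 441/25 = 144/25

Var(X) = 144/25 ≈ 5.7600


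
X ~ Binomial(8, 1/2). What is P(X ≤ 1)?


P(X ≤ 1) = Σ P(X=i) for i=0..1
P(X=0) = 1/256
P(X=1) = 1/32
Sum = 9/256

P(X ≤ 1) = 9/256 ≈ 3.52%


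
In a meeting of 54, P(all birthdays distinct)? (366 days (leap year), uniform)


P(all different) = Π(366-i)/366 for i=0..53
= (366/366)×(365/366)×...×(313/366)
= 0.016316

P ≈ 0.0163 ≈ 1.63%


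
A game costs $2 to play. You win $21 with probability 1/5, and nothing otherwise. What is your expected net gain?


E[gain] = (21-2)×1/5 + (-2)×4/5
= 19/5 - 8/5 = 11/5

Expected net gain = $11/5 ≈ $2.20


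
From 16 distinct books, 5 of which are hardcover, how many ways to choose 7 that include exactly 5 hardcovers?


Choose 5 of the 5 hardcovers and 2 of the other 11 books:
C(5,5)×C(11,2) = 1×55 = 55

55


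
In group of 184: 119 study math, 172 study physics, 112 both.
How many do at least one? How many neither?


|A∪B| = 119+172-112 = 179
Neither = 184-179 = 5

At least one: 179; Neither: 5


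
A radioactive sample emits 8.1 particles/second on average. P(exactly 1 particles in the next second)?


Poisson(λ=8.1): P(X=1) = e^(-λ)×λ^k/k!
= e^(-8.1) × 8.1^1 / 1!
≈ 0.0003035391381 × 8.1 / 1 ≈ 0.002459

P(X=1) ≈ 0.002459 ≈ 0.25%


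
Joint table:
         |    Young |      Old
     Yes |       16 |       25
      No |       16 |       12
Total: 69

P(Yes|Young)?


P(Yes|Young) = 16/(16+16) = 16/32 = 1/2

P = 1/2 ≈ 50.00%


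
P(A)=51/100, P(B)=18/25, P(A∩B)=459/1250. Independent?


P(A)×P(B) = 459/1250
P(A∩B) = 459/1250
Equal ✓ → Independent

Yes, independent


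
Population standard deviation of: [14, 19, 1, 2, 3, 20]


Mean = 59/6
  (14-59/6)²=625/36
  (19-59/6)²=3025/36
  (1-59/6)²=2809/36
  (2-59/6)²=2209/36
  (3-59/6)²=1681/36
  (20-59/6)²=3721/36
Σ(x-μ)² = 2345/6
σ² = (2345/6)/6 = 2345/36

σ = √(2345/36) ≈ 8.0709


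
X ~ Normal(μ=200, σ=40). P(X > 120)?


z = (120-200)/40 = -2.0
P(X > 120) = 1 - P(Z ≤ -2.0) = 1 - 0.0228 = 0.9772

P(X > 120) ≈ 0.9772


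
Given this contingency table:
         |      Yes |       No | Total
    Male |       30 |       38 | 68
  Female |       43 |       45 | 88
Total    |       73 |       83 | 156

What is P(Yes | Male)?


P(Yes | Male) = 30/(30+38) = 30/68 = 15/34

P(Yes|Male) = 15/34 ≈ 44.12%


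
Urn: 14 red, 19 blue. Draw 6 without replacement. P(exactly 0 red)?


Hypergeometric: C(14,0)×C(19,6)/C(33,6)
= 1×27132/1107568 = 969/39556

P(X=0) = 969/39556 ≈ 2.45%


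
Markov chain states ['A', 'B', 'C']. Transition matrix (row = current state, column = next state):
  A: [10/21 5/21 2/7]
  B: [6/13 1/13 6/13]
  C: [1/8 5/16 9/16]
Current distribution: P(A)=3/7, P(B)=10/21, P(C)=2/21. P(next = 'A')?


P(next=A) = Σᵢ P(now=i)×P(i→A)
= 3/7×10/21 + 10/21×6/13 + 2/21×1/8
= 10/49 + 20/91 + 1/84 = 3331/7644

P = 3331/7644 ≈ 0.4358


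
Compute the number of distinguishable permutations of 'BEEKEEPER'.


Letters: 9, freq: {'B': 1, 'E': 5, 'K': 1, 'P': 1, 'R': 1}
9!/(1!×5!×1!×1!×1!) = 362880/120 = 3024

3024


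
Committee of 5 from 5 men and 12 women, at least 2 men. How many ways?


Count by #men:
  2M,3W: C(5,2)×C(12,3)=2200
  3M,2W: C(5,3)×C(12,2)=660
  4M,1W: C(5,4)×C(12,1)=60
  5M,0W: C(5,5)×C(12,0)=1
Total = 2921

2921


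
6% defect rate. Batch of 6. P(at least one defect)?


P(all good) = (47/50)^6 = 10779215329/15625000000
P(≥1 defect) = 4845784671/15625000000

P = 4845784671/15625000000 ≈ 31.01%


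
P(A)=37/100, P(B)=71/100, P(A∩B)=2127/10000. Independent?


P(A)×P(B) = 2627/10000
P(A∩B) = 2127/10000
Not equal → NOT independent

No, not independent


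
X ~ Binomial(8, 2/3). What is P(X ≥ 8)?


P(X ≥ 8) = Σ P(X=i) for i=8..8
P(X=8) = 256/6561
Sum = 256/6561

P(X ≥ 8) = 256/6561 ≈ 3.90%


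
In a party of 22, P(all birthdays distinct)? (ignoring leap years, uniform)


P(all different) = Π(365-i)/365 for i=0..21
= (365/365)×(364/365)×...×(344/365)
= 0.524305

P ≈ 0.5243 ≈ 52.43%


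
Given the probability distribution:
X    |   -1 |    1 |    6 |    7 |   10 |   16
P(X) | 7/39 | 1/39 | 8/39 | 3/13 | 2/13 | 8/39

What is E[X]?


E[X] = Σ x·P(X=x)
= (-1)×(7/39) + (1)×(1/39) + (6)×(8/39) + (7)×(3/13) + (10)×(2/13) + (16)×(8/39)
= 293/39

E[X] = 293/39


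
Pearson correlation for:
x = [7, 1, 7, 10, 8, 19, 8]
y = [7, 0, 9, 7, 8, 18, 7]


n=7, Σx=60, Σy=56, Σxy=644, Σx²=688, Σy²=616
r = (7×644 - 60×56)/√((7×688 - 60²)(7×616 - 56²))
= 1148/√(1216×1176) = 1148/√1430016 ≈ 1148/1195.8328 ≈ 0.9600

r ≈ 0.9600


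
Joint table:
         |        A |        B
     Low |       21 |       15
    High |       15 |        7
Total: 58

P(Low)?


P(Low) = (21+15)/58 = 36/58 = 18/29

P(Low) = 18/29 ≈ 62.07%


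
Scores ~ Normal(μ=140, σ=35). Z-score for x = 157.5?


z = (x - μ)/σ = (157.5 - 140)/35 = 0.5

z = 0.5


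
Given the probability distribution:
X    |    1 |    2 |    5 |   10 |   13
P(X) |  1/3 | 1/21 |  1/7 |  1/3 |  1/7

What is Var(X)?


E[X] = 19/3
E[X²] = 431/7
Var(X) = E[X²] - (E[X])² = 431/7 - 361/9 = 1352/63

Var(X) = 1352/63 ≈ 21.4603


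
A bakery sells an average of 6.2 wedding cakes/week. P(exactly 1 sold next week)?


Poisson(λ=6.2): P(X=1) = e^(-λ)×λ^k/k!
= e^(-6.2) × 6.2^1 / 1!
≈ 0.002029430636 × 6.2 / 1 ≈ 0.012582

P(X=1) ≈ 0.012582 ≈ 1.26%


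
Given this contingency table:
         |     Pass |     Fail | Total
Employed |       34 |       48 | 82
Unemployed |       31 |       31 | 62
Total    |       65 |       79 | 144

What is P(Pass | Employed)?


P(Pass | Employed) = 34/(34+48) = 34/82 = 17/41

P(Pass|Employed) = 17/41 ≈ 41.46%


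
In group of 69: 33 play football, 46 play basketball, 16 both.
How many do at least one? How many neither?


|A∪B| = 33+46-16 = 63
Neither = 69-63 = 6

At least one: 63; Neither: 6


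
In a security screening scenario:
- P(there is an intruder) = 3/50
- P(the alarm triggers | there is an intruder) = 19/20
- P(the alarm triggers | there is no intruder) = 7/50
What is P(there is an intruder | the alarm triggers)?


Using Bayes' theorem:
P(A|B) = P(B|A)·P(A) / P(B)

P(the alarm triggers) = 19/20 × 3/50 + 7/50 × 47/50
= 57/1000 + 329/2500 = 943/5000

P(there is an intruder|the alarm triggers) = (57/1000) / (943/5000) = 285/943

P(there is an intruder|the alarm triggers) = 285/943 ≈ 30.22%


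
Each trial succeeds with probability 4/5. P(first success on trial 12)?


Geometric: P(X=12) = (1-p)^(k-1)×p = (1/5)^11×4/5 = 4/244140625

P(X=12) = 4/244140625 ≈ 0.00%


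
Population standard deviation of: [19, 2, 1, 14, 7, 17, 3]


Mean = 63/7 = 9
  (19-9)²=100
  (2-9)²=49
  (1-9)²=64
  (14-9)²=25
  (7-9)²=4
  (17-9)²=64
  (3-9)²=36
Σ(x-μ)² = 342
σ² = 342/7

σ = √(342/7) ≈ 6.9898


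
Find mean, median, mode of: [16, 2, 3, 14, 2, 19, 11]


Sorted: [2, 2, 3, 11, 14, 16, 19]
Mean = 67/7
Median = 11
Freq: {16: 1, 2: 2, 3: 1, 14: 1, 19: 1, 11: 1}
Mode: [2]

Mean=67/7, Median=11, Mode=2


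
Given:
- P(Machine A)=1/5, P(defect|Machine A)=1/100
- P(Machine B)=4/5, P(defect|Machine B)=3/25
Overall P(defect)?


P(B) = Σ P(B|Aᵢ)×P(Aᵢ)
  1/100×1/5 = 1/500
  3/25×4/5 = 12/125
Sum = 49/500

P(defect) = 49/500 ≈ 9.80%


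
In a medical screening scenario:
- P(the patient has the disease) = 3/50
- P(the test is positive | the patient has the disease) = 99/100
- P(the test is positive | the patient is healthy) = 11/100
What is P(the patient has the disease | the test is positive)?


Using Bayes' theorem:
P(A|B) = P(B|A)·P(A) / P(B)

P(the test is positive) = 99/100 × 3/50 + 11/100 × 47/50
= 297/5000 + 517/5000 = 407/2500

P(the patient has the disease|the test is positive) = (297/5000) / (407/2500) = 27/74

P(the patient has the disease|the test is positive) = 27/74 ≈ 36.49%


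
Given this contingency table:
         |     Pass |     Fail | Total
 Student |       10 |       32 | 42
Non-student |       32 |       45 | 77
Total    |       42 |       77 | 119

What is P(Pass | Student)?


P(Pass | Student) = 10/(10+32) = 10/42 = 5/21

P(Pass|Student) = 5/21 ≈ 23.81%


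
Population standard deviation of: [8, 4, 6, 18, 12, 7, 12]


Mean = 67/7
  (8-67/7)²=121/49
  (4-67/7)²=1521/49
  (6-67/7)²=625/49
  (18-67/7)²=3481/49
  (12-67/7)²=289/49
  (7-67/7)²=324/49
  (12-67/7)²=289/49
Σ(x-μ)² = 950/7
σ² = (950/7)/7 = 950/49

σ = √(950/49) ≈ 4.4032


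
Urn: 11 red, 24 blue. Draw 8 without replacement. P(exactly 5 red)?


Hypergeometric: C(11,5)×C(24,3)/C(35,8)
= 462×2024/23535820 = 3036/76415

P(X=5) = 3036/76415 ≈ 3.97%


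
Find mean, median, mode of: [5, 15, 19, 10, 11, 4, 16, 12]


Sorted: [4, 5, 10, 11, 12, 15, 16, 19]
Mean = 92/8 = 23/2
Median = 23/2
Freq: {5: 1, 15: 1, 19: 1, 10: 1, 11: 1, 4: 1, 16: 1, 12: 1}
Mode: No mode

Mean=23/2, Median=23/2, Mode=No mode


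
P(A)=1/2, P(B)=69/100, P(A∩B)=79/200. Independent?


P(A)×P(B) = 69/200
P(A∩B) = 79/200
Not equal → NOT independent

No, not independent


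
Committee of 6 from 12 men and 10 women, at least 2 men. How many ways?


Count by #men:
  2M,4W: C(12,2)×C(10,4)=13860
  3M,3W: C(12,3)×C(10,3)=26400
  4M,2W: C(12,4)×C(10,2)=22275
  5M,1W: C(12,5)×C(10,1)=7920
  6M,0W: C(12,6)×C(10,0)=924
Total = 71379

71379


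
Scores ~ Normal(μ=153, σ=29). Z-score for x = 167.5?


z = (x - μ)/σ = (167.5 - 153)/29 = 0.5

z = 0.5


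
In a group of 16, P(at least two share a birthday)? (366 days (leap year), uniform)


P(all different) = Π(366-i)/366 for i=0..15
= 0.717059
P(match) = 1 - 0.717059 = 0.282941

P ≈ 0.2829 ≈ 28.29%


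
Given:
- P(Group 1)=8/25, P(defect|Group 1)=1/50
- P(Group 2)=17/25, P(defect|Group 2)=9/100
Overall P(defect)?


P(B) = Σ P(B|Aᵢ)×P(Aᵢ)
  1/50×8/25 = 4/625
  9/100×17/25 = 153/2500
Sum = 169/2500

P(defect) = 169/2500 ≈ 6.76%


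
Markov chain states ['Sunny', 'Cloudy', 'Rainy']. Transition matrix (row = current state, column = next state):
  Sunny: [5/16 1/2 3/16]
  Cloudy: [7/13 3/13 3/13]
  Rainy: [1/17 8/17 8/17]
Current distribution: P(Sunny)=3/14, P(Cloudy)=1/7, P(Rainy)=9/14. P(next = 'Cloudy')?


P(next=Cloudy) = Σᵢ P(now=i)×P(i→Cloudy)
= 3/14×1/2 + 1/7×3/13 + 9/14×8/17
= 3/28 + 3/91 + 36/119 = 2739/6188

P = 2739/6188 ≈ 0.4426


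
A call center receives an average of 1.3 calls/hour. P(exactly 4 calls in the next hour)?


Poisson(λ=1.3): P(X=4) = e^(-λ)×λ^k/k!
= e^(-1.3) × 1.3^4 / 4!
≈ 0.272531793 × 2.8561 / 24 ≈ 0.032432

P(X=4) ≈ 0.032432 ≈ 3.24%


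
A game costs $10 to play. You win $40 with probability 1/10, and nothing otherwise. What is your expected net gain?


E[gain] = (40-10)×1/10 + (-10)×9/10
= 3 - 9 = -6

Expected net gain = $-6 ≈ $-6.00


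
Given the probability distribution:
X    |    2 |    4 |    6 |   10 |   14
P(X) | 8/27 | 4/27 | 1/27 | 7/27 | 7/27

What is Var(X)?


E[X] = 206/27
E[X²] = 2204/27
Var(X) = E[X²] - (E[X])² = 2204/27 - 42436/729 = 17072/729

Var(X) = 17072/729 ≈ 23.4184


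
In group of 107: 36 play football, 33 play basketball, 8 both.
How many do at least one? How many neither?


|A∪B| = 36+33-8 = 61
Neither = 107-61 = 46

At least one: 61; Neither: 46


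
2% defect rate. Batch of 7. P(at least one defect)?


P(all good) = (49/50)^7 = 678223072849/781250000000
P(≥1 defect) = 103026927151/781250000000

P = 103026927151/781250000000 ≈ 13.19%


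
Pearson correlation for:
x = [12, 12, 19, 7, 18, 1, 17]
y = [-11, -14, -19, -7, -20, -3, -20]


n=7, Σx=86, Σy=-94, Σxy=-1413, Σx²=1312, Σy²=1536
r = (7×(-1413) - 86×(-94))/√((7×1312 - 86²)(7×1536 - (-94)²))
= -1807/√(1788×1916) = -1807/√3425808 ≈ -1807/1850.8938 ≈ -0.9763

r ≈ -0.9763


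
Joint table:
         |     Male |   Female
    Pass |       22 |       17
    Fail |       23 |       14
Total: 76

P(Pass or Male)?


P(Pass∨Male) = P(Pass) + P(Male) - P(Pass∧Male)
= (39 + 45 - 22)/76 = 62/76 = 31/38

P = 31/38 ≈ 81.58%


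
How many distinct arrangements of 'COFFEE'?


Letters: 6, freq: {'C': 1, 'O': 1, 'F': 2, 'E': 2}
6!/(1!×1!×2!×2!) = 720/4 = 180

180


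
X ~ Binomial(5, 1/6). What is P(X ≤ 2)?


P(X ≤ 2) = Σ P(X=i) for i=0..2
P(X=0) = 3125/7776
P(X=1) = 3125/7776
P(X=2) = 625/3888
Sum = 625/648

P(X ≤ 2) = 625/648 ≈ 96.45%


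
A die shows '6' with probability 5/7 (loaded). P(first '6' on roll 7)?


Geometric: P(X=7) = (1-p)^(k-1)×p = (2/7)^6×5/7 = 320/823543

P(X=7) = 320/823543 ≈ 0.04%


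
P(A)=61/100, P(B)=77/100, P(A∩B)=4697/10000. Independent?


P(A)×P(B) = 4697/10000
P(A∩B) = 4697/10000
Equal ✓ → Independent

Yes, independent


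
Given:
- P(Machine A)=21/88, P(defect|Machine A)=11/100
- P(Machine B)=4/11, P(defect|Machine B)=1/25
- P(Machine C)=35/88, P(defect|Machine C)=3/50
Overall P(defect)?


P(B) = Σ P(B|Aᵢ)×P(Aᵢ)
  11/100×21/88 = 21/800
  1/25×4/11 = 4/275
  3/50×35/88 = 21/880
Sum = 569/8800

P(defect) = 569/8800 ≈ 6.47%


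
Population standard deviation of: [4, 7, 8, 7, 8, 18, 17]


Mean = 69/7
  (4-69/7)²=1681/49
  (7-69/7)²=400/49
  (8-69/7)²=169/49
  (7-69/7)²=400/49
  (8-69/7)²=169/49
  (18-69/7)²=3249/49
  (17-69/7)²=2500/49
Σ(x-μ)² = 1224/7
σ² = (1224/7)/7 = 1224/49

σ = √(1224/49) ≈ 4.9980


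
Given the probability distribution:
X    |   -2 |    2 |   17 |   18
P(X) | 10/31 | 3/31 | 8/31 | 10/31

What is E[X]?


E[X] = Σ x·P(X=x)
= (-2)×(10/31) + (2)×(3/31) + (17)×(8/31) + (18)×(10/31)
= 302/31

E[X] = 302/31


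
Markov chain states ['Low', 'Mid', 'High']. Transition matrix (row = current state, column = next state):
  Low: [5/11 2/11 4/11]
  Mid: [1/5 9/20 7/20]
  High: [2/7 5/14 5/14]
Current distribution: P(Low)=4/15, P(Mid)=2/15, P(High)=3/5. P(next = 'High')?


P(next=High) = Σᵢ P(now=i)×P(i→High)
= 4/15×4/11 + 2/15×7/20 + 3/5×5/14
= 16/165 + 7/150 + 3/14 = 689/1925

P = 689/1925 ≈ 0.3579


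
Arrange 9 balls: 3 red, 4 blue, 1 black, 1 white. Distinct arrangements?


9!/(3!×4!×1!×1!) = 2520

2520


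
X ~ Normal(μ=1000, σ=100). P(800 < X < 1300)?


z₁=(800-1000)/100=-2.0, z₂=(1300-1000)/100=3.0
P = Φ(3.0) - Φ(-2.0) = 0.998650 - 0.022750 = 0.975900 ≈ 0.9759

P(800 < X < 1300) ≈ 0.9759


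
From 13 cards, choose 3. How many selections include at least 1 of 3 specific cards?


Complement: C(13,3) - C(10,3) = 286 - 120 = 166

166


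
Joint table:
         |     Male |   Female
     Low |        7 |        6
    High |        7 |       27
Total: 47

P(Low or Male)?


P(Low∨Male) = P(Low) + P(Male) - P(Low∧Male)
= (13 + 14 - 7)/47 = 20/47

P = 20/47 ≈ 42.55%


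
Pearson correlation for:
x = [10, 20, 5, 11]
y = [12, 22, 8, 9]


n=4, Σx=46, Σy=51, Σxy=699, Σx²=646, Σy²=773
r = (4×699 - 46×51)/√((4×646 - 46²)(4×773 - 51²))
= 450/√(468×491) = 450/√229788 ≈ 450/479.3621 ≈ 0.9387

r ≈ 0.9387


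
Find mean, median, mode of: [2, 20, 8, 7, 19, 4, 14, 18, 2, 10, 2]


Sorted: [2, 2, 2, 4, 7, 8, 10, 14, 18, 19, 20]
Mean = 106/11
Median = 8
Freq: {2: 3, 20: 1, 8: 1, 7: 1, 19: 1, 4: 1, 14: 1, 18: 1, 10: 1}
Mode: [2]

Mean=106/11, Median=8, Mode=2


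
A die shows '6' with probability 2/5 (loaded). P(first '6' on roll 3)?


Geometric: P(X=3) = (1-p)^(k-1)×p = (3/5)^2×2/5 = 18/125

P(X=3) = 18/125 ≈ 14.40%


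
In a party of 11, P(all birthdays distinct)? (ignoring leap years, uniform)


P(all different) = Π(365-i)/365 for i=0..10
= (365/365)×(364/365)×...×(355/365)
= 0.858859

P ≈ 0.8589 ≈ 85.89%


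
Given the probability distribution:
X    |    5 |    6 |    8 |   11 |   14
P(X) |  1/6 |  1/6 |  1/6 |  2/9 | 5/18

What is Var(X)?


E[X] = 19/2
E[X²] = 613/6
Var(X) = E[X²] - (E[X])² = 613/6 - 361/4 = 143/12

Var(X) = 143/12 ≈ 11.9167


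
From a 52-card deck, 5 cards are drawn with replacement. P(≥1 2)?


P(not a 2) = 48/52 = 12/13
P(none in 5 draws) = (12/13)^5 = 248832/371293
P(≥1 2) = 1 - 248832/371293 = 122461/371293

P = 122461/371293 ≈ 32.98%


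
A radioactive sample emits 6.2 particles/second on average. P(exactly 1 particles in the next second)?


Poisson(λ=6.2): P(X=1) = e^(-λ)×λ^k/k!
= e^(-6.2) × 6.2^1 / 1!
≈ 0.002029430636 × 6.2 / 1 ≈ 0.012582

P(X=1) ≈ 0.012582 ≈ 1.26%


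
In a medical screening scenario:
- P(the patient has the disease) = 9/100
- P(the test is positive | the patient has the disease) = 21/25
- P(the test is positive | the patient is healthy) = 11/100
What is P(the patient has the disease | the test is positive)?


Using Bayes' theorem:
P(A|B) = P(B|A)·P(A) / P(B)

P(the test is positive) = 21/25 × 9/100 + 11/100 × 91/100
= 189/2500 + 1001/10000 = 1757/10000

P(the patient has the disease|the test is positive) = (189/2500) / (1757/10000) = 108/251

P(the patient has the disease|the test is positive) = 108/251 ≈ 43.03%


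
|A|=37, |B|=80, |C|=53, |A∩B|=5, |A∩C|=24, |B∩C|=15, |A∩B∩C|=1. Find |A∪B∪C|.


|A∪B∪C| = 37+80+53-5-24-15+1 = 127

|A∪B∪C| = 127


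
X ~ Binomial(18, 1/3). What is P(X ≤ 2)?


P(X ≤ 2) = Σ P(X=i) for i=0..2
P(X=0) = 262144/387420489
P(X=1) = 262144/43046721
P(X=2) = 1114112/43046721
Sum = 12648448/387420489

P(X ≤ 2) = 12648448/387420489 ≈ 3.26%


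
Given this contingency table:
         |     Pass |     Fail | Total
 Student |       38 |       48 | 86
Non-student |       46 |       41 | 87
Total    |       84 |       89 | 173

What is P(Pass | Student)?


P(Pass | Student) = 38/(38+48) = 38/86 = 19/43

P(Pass|Student) = 19/43 ≈ 44.19%


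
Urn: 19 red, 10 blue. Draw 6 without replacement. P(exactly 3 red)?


Hypergeometric: C(19,3)×C(10,3)/C(29,6)
= 969×120/475020 = 646/2639

P(X=3) = 646/2639 ≈ 24.48%


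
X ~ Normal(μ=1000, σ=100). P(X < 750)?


z = (750-1000)/100 = -2.5
P(Z < -2.5) = 0.0062

P(X < 750) ≈ 0.0062


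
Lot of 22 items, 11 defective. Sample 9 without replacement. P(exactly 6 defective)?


Hypergeometric: C(11,6)×C(11,3)/C(22,9)
= 462×165/497420 = 99/646

P(X=6) = 99/646 ≈ 15.33%


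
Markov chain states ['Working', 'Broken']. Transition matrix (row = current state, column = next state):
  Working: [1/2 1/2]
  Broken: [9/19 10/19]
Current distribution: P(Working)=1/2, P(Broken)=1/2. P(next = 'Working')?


P(next=Working) = Σᵢ P(now=i)×P(i→Working)
= 1/2×1/2 + 1/2×9/19
= 1/4 + 9/38 = 37/76

P = 37/76 ≈ 0.4868


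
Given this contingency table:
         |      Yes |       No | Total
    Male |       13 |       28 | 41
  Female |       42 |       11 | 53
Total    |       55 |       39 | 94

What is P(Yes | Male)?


P(Yes | Male) = 13/(13+28) = 13/41

P(Yes|Male) = 13/41 ≈ 31.71%


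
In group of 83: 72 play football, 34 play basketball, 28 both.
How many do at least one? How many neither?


|A∪B| = 72+34-28 = 78
Neither = 83-78 = 5

At least one: 78; Neither: 5


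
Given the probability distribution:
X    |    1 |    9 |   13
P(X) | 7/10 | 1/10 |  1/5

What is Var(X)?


E[X] = 21/5
E[X²] = 213/5
Var(X) = E[X²] - (E[X])² = 213/5 - 441/25 = 624/25

Var(X) = 624/25 ≈ 24.9600


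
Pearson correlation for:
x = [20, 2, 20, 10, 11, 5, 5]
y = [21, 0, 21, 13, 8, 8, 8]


n=7, Σx=73, Σy=79, Σxy=1138, Σx²=1075, Σy²=1243
r = (7×1138 - 73×79)/√((7×1075 - 73²)(7×1243 - 79²))
= 2199/√(2196×2460) = 2199/√5402160 ≈ 2199/2324.2547 ≈ 0.9461

r ≈ 0.9461


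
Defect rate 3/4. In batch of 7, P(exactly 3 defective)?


Binomial: P(X=3) = C(7,3)×p^3×(1-p)^4
= 35 × 27/64 × 1/256 = 945/16384

P(X=3) = 945/16384 ≈ 5.77%


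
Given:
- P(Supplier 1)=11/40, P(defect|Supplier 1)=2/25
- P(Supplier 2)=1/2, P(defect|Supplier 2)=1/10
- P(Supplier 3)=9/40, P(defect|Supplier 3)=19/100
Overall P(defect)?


P(B) = Σ P(B|Aᵢ)×P(Aᵢ)
  2/25×11/40 = 11/500
  1/10×1/2 = 1/20
  19/100×9/40 = 171/4000
Sum = 459/4000

P(defect) = 459/4000 ≈ 11.47%


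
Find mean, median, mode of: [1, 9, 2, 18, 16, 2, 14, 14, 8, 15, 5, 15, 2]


Sorted: [1, 2, 2, 2, 5, 8, 9, 14, 14, 15, 15, 16, 18]
Mean = 121/13
Median = 9
Freq: {1: 1, 9: 1, 2: 3, 18: 1, 16: 1, 14: 2, 8: 1, 15: 2, 5: 1}
Mode: [2]

Mean=121/13, Median=9, Mode=2


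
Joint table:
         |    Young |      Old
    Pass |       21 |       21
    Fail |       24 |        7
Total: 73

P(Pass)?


P(Pass) = (21+21)/73 = 42/73

P(Pass) = 42/73 ≈ 57.53%


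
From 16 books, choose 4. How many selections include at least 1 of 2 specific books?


Complement: C(16,4) - C(14,4) = 1820 - 1001 = 819

819


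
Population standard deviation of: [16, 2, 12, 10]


Mean = 40/4 = 10
  (16-10)²=36
  (2-10)²=64
  (12-10)²=4
  (10-10)²=0
Σ(x-μ)² = 104
σ² = 104/4 = 26

σ = √(26) ≈ 5.0990


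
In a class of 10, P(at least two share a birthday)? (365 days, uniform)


P(all different) = Π(365-i)/365 for i=0..9
= 0.883052
P(match) = 1 - 0.883052 = 0.116948

P ≈ 0.1169 ≈ 11.69%


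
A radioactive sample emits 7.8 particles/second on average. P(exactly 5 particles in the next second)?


Poisson(λ=7.8): P(X=5) = e^(-λ)×λ^k/k!
= e^(-7.8) × 7.8^5 / 5!
≈ 0.000409734979 × 28871.74368 / 120 ≈ 0.098581

P(X=5) ≈ 0.098581 ≈ 9.86%


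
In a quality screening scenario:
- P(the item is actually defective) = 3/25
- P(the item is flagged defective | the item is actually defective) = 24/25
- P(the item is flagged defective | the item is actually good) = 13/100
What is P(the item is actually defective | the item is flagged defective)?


Using Bayes' theorem:
P(A|B) = P(B|A)·P(A) / P(B)

P(the item is flagged defective) = 24/25 × 3/25 + 13/100 × 22/25
= 72/625 + 143/1250 = 287/1250

P(the item is actually defective|the item is flagged defective) = (72/625) / (287/1250) = 144/287

P(the item is actually defective|the item is flagged defective) = 144/287 ≈ 50.17%


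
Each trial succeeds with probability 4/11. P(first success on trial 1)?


Geometric: P(X=1) = (1-p)^(k-1)×p = (7/11)^0×4/11 = 4/11

P(X=1) = 4/11 ≈ 36.36%


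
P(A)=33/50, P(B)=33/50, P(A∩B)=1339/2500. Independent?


P(A)×P(B) = 1089/2500
P(A∩B) = 1339/2500
Not equal → NOT independent

No, not independent


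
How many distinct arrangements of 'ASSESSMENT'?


Letters: 10, freq: {'A': 1, 'S': 4, 'E': 2, 'M': 1, 'N': 1, 'T': 1}
10!/(1!×4!×2!×1!×1!×1!) = 3628800/48 = 75600

75600


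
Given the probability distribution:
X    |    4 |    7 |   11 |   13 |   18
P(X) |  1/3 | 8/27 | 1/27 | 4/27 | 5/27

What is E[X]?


E[X] = Σ x·P(X=x)
= (4)×(1/3) + (7)×(8/27) + (11)×(1/27) + (13)×(4/27) + (18)×(5/27)
= 245/27

E[X] = 245/27


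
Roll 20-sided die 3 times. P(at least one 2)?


P(no 2)^3 = (19/20)^3 = 6859/8000
P(≥1) = 1 - 6859/8000 = 1141/8000

P = 1141/8000 ≈ 14.26%


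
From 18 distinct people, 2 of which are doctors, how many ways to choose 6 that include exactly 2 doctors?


Choose 2 of the 2 doctors and 4 of the other 16 people:
C(2,2)×C(16,4) = 1×1820 = 1820

1820


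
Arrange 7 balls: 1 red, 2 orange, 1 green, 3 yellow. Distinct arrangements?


7!/(1!×2!×1!×3!) = 420

420


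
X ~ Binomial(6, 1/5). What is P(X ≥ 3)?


P(X ≥ 3) = Σ P(X=i) for i=3..6
P(X=3) = 256/3125
P(X=4) = 48/3125
P(X=5) = 24/15625
P(X=6) = 1/15625
Sum = 309/3125

P(X ≥ 3) = 309/3125 ≈ 9.89%
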